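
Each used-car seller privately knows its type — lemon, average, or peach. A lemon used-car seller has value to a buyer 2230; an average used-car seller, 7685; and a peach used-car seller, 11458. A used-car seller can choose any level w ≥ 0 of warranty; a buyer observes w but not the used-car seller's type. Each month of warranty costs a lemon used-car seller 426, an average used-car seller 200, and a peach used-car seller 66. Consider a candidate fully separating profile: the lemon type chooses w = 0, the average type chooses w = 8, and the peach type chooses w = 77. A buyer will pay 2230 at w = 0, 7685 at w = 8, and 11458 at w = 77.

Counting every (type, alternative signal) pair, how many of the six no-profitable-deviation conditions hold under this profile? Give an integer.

Peach (own payoff 11458 − 66×77 = 6376): to w=0 gives 2230 → no gain ✓; to w=8 gives 7685 − 66×8 = 7157 → profitable ✗.
Lemon (own payoff 2230): to w=8 gives 7685 − 426×8 = 4277 → profitable ✗; to w=77 gives 11458 − 426×77 = -21344 → no gain ✓.
Average (own payoff 7685 − 200×8 = 6085): to w=0 gives 2230 → no gain ✓; to w=77 gives 11458 − 200×77 = -3942 → no gain ✓.
4 of the 6 constraints hold; not an equilibrium.

4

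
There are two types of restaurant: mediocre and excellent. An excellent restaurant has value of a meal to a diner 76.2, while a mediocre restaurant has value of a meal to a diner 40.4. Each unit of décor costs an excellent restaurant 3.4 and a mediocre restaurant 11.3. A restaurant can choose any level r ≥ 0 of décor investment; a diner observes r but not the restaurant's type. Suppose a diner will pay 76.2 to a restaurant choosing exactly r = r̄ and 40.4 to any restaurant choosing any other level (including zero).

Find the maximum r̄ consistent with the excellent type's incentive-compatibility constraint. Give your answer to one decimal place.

10.5

Choosing r̄ yields the excellent type 76.2 − 3.4·r̄; choosing zero yields 40.4.
The excellent type is indifferent at 76.2 − 3.4·r̄ = 40.4, i.e. r̄ = (76.2 − 40.4) / 3.4 ≈ 10.5.
For any r̄ above 10.5 the excellent type would rather pool at zero, so separation collapses.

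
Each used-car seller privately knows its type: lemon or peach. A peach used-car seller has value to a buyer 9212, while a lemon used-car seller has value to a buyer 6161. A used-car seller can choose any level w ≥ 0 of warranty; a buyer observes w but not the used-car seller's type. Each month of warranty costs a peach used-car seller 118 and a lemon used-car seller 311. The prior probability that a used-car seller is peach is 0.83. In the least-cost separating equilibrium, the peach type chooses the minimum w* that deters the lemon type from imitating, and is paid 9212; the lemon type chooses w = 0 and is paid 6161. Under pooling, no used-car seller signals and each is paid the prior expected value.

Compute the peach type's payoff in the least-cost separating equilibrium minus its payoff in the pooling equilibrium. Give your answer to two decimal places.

Least-cost separating signal: w* solves 6161 = 9212 − 311·w*, so w* = (9212 − 6161)/311 ≈ 9.8103.
Peach type's separating payoff: 9212 − 118 × w* = 9212 − 118 × (9212 − 6161)/311 = 9212 − 360018/311 ≈ 8054.3859.
Pooling payoff: 0.83 × 9212 + 0.17 × 6161 = 8693.33.
Difference: 8054.3859 − 8693.33 = -638.9441, i.e. -638.94 to two decimal places.
The peach type would prefer the pooling outcome.

-638.94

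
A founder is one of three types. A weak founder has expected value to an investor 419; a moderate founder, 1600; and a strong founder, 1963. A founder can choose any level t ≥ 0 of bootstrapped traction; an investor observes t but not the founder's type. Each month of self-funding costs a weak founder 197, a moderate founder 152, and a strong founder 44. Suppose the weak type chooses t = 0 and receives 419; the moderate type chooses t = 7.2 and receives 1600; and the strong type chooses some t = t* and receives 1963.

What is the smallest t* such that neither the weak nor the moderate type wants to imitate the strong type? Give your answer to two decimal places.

9.59

Weak type (on-path payoff 419) won't mimic when 419 ≥ 1963 − 197·t*, i.e. t* ≥ 7.84.
Moderate type (on-path payoff 1600 − 152×7.2 = 505.6) won't mimic when 505.6 ≥ 1963 − 152·t*, i.e. t* ≥ 9.59.
Both must hold, so t* = max(7.84, 9.59) = 9.59. The moderate type's constraint binds.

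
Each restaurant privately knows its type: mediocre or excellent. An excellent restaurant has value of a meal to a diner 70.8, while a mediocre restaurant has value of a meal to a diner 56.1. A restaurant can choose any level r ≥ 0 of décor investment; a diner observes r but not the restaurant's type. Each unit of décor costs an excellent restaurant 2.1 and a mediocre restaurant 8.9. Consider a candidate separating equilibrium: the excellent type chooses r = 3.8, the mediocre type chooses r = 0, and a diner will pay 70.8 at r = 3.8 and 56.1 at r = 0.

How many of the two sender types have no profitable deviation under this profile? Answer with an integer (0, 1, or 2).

Excellent type: signal → 70.8 − 2.1 × 3.8 = 62.82; deviate to 0 → 56.1. IC holds (62.82 ≥ 56.1).
Mediocre type: stay at 0 → 56.1; mimic → 70.8 − 8.9 × 3.8 = 36.98. IC holds (56.1 ≥ 36.98).
2 of 2 constraints hold, so this is a separating equilibrium.

2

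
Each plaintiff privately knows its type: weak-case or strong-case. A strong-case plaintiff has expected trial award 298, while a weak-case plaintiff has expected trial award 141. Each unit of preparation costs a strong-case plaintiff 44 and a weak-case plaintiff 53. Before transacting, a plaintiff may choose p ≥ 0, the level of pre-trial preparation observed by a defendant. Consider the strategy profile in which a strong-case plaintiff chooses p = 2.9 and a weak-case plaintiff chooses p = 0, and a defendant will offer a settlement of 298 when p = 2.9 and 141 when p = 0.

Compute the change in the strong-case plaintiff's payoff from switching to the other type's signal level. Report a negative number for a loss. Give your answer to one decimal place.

Playing p = 2.9 the strong-case plaintiff receives 298 − 44 × 2.9 = 170.4.
Deviating to p = 0 yields 141 instead.
Gain from deviating: 141 − 170.4 = -29.4.
The gain is negative, so the strong-case type's incentive-compatibility constraint is satisfied.

-29.4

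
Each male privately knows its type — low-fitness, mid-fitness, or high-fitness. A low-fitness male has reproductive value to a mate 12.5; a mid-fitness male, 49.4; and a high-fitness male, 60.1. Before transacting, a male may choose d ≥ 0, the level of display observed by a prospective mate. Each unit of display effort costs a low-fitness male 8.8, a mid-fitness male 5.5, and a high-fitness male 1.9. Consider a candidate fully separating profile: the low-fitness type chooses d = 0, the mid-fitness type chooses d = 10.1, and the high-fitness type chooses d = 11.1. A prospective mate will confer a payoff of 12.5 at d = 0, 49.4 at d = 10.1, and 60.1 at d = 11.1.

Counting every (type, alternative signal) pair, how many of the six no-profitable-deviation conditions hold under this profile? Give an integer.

Low-fitness (own payoff 12.5): to d=10.1 gives 49.4 − 8.8×10.1 = -39.48 → no gain ✓; to d=11.1 gives 60.1 − 8.8×11.1 = -37.58 → no gain ✓.
High-fitness (own payoff 60.1 − 1.9×11.1 = 39.01): to d=0 gives 12.5 → no gain ✓; to d=10.1 gives 49.4 − 1.9×10.1 = 30.21 → no gain ✓.
Mid-fitness (own payoff 49.4 − 5.5×10.1 = -6.15): to d=0 gives 12.5 → profitable ✗; to d=11.1 gives 60.1 − 5.5×11.1 = -0.95 → profitable ✗.
4 of the 6 constraints hold; not an equilibrium.

4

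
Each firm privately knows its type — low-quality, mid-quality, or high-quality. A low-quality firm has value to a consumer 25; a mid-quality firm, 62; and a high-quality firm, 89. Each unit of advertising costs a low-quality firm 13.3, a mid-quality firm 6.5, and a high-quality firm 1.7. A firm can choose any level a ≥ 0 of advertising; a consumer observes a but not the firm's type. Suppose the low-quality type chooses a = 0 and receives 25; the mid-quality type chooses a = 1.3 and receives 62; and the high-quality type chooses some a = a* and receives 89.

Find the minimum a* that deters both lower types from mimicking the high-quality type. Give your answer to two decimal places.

5.45

Mid-quality type (on-path payoff 62 − 6.5×1.3 = 53.55) won't mimic when 53.55 ≥ 89 − 6.5·a*, i.e. a* ≥ 5.45.
Low-quality type (on-path payoff 25) won't mimic when 25 ≥ 89 − 13.3·a*, i.e. a* ≥ 4.81.
Both must hold, so a* = max(4.81, 5.45) = 5.45. The mid-quality type's constraint binds.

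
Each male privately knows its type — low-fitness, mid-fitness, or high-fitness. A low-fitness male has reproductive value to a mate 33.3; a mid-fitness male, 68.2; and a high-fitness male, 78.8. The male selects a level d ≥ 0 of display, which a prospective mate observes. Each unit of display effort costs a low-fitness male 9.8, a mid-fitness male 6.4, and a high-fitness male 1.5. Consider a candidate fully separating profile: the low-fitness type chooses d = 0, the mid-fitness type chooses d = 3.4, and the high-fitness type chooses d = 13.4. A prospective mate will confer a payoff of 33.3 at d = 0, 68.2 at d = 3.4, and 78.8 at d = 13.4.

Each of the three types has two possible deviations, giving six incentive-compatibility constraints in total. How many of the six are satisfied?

High-fitness (own payoff 78.8 − 1.5×13.4 = 58.7): to d=0 gives 33.3 → no gain ✓; to d=3.4 gives 68.2 − 1.5×3.4 = 63.1 → profitable ✗.
Low-fitness (own payoff 33.3): to d=3.4 gives 68.2 − 9.8×3.4 = 34.88 → profitable ✗; to d=13.4 gives 78.8 − 9.8×13.4 = -52.52 → no gain ✓.
Mid-fitness (own payoff 68.2 − 6.4×3.4 = 46.44): to d=0 gives 33.3 → no gain ✓; to d=13.4 gives 78.8 − 6.4×13.4 = -6.96 → no gain ✓.
4 of the 6 constraints hold; not an equilibrium.

4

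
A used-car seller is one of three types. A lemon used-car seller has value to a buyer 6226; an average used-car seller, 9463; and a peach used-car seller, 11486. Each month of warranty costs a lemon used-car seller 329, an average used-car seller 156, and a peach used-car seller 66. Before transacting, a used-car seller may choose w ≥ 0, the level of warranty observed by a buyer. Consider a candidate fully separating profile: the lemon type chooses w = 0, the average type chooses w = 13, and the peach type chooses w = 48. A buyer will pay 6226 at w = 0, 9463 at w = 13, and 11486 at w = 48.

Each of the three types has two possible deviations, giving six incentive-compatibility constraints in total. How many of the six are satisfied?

Average (own payoff 9463 − 156×13 = 7435): to w=0 gives 6226 → no gain ✓; to w=48 gives 11486 − 156×48 = 3998 → no gain ✓.
Lemon (own payoff 6226): to w=13 gives 9463 − 329×13 = 5186 → no gain ✓; to w=48 gives 11486 − 329×48 = -4306 → no gain ✓.
Peach (own payoff 11486 − 66×48 = 8318): to w=0 gives 6226 → no gain ✓; to w=13 gives 9463 − 66×13 = 8605 → profitable ✗.
5 of the 6 constraints hold; not an equilibrium.

5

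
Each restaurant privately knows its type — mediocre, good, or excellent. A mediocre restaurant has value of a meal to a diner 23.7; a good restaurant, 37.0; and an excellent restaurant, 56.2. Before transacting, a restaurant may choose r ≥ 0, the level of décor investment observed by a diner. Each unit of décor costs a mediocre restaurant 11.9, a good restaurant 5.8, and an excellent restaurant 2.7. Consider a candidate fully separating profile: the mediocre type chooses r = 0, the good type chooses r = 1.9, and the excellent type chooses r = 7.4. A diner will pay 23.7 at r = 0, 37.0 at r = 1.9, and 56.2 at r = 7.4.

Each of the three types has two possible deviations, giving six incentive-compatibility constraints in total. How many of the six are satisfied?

6

Excellent (own payoff 56.2 − 2.7×7.4 = 36.22): to r=0 gives 23.7 → no gain ✓; to r=1.9 gives 37.0 − 2.7×1.9 = 31.87 → no gain ✓.
Mediocre (own payoff 23.7): to r=1.9 gives 37.0 − 11.9×1.9 = 14.39 → no gain ✓; to r=7.4 gives 56.2 − 11.9×7.4 = -31.86 → no gain ✓.
Good (own payoff 37.0 − 5.8×1.9 = 25.98): to r=0 gives 23.7 → no gain ✓; to r=7.4 gives 56.2 − 5.8×7.4 = 13.28 → no gain ✓.
6 of the 6 constraints hold; this profile is a separating equilibrium.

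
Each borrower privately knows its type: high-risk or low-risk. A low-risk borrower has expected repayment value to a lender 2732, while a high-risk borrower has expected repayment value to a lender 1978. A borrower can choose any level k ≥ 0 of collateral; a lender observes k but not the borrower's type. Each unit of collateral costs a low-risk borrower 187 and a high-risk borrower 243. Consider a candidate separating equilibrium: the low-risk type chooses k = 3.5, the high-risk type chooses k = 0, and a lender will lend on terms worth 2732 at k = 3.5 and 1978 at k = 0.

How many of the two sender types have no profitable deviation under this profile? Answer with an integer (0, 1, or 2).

High-risk type: stay at 0 → 1978; mimic → 2732 − 243 × 3.5 = 1881.5. IC holds (1978 ≥ 1881.5).
Low-risk type: signal → 2732 − 187 × 3.5 = 2077.5; deviate to 0 → 1978. IC holds (2077.5 ≥ 1978).
2 of 2 constraints hold, so this is a separating equilibrium.

2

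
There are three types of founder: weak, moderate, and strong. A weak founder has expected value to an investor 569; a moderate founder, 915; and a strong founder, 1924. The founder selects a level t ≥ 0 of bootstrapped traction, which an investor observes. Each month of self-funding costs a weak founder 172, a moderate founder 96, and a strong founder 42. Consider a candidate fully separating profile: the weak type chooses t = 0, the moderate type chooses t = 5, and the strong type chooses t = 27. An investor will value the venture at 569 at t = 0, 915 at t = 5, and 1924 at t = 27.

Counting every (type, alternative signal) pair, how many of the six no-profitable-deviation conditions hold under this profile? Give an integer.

Moderate (own payoff 915 − 96×5 = 435): to t=0 gives 569 → profitable ✗; to t=27 gives 1924 − 96×27 = -668 → no gain ✓.
Weak (own payoff 569): to t=5 gives 915 − 172×5 = 55 → no gain ✓; to t=27 gives 1924 − 172×27 = -2720 → no gain ✓.
Strong (own payoff 1924 − 42×27 = 790): to t=0 gives 569 → no gain ✓; to t=5 gives 915 − 42×5 = 705 → no gain ✓.
5 of the 6 constraints hold; not an equilibrium.

5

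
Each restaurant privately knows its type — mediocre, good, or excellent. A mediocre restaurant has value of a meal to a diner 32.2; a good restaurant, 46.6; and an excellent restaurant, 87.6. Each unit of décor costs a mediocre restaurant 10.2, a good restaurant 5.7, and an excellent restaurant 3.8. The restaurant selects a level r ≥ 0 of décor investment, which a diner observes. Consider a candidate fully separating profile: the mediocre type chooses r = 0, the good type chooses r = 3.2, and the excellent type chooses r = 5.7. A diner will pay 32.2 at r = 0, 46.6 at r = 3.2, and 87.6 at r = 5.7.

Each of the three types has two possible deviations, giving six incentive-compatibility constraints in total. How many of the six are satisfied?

Mediocre (own payoff 32.2): to r=3.2 gives 46.6 − 10.2×3.2 = 13.96 → no gain ✓; to r=5.7 gives 87.6 − 10.2×5.7 = 29.46 → no gain ✓.
Excellent (own payoff 87.6 − 3.8×5.7 = 65.94): to r=0 gives 32.2 → no gain ✓; to r=3.2 gives 46.6 − 3.8×3.2 = 34.44 → no gain ✓.
Good (own payoff 46.6 − 5.7×3.2 = 28.36): to r=0 gives 32.2 → profitable ✗; to r=5.7 gives 87.6 − 5.7×5.7 = 55.11 → profitable ✗.
4 of the 6 constraints hold; not an equilibrium.

4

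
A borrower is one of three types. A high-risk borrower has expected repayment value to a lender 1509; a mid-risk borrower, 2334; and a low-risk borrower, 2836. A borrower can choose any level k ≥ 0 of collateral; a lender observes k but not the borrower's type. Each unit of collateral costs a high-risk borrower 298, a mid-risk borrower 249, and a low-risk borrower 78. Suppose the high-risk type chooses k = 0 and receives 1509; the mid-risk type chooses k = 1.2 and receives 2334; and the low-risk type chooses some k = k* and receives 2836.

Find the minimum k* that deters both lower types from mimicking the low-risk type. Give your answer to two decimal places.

Mid-risk type (on-path payoff 2334 − 249×1.2 = 2035.2) won't mimic when 2035.2 ≥ 2836 − 249·k*, i.e. k* ≥ 3.22.
High-risk type (on-path payoff 1509) won't mimic when 1509 ≥ 2836 − 298·k*, i.e. k* ≥ 4.45.
Both must hold, so k* = max(4.45, 3.22) = 4.45. The high-risk type's constraint binds.

4.45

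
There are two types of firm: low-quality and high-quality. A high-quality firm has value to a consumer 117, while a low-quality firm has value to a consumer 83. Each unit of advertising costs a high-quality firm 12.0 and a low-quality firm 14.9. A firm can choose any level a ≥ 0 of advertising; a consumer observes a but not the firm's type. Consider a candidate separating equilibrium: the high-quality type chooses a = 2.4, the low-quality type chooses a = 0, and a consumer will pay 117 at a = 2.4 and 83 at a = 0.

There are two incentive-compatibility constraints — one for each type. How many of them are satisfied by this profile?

2

Low-quality type: stay at 0 → 83; mimic → 117 − 14.9 × 2.4 = 81.24. IC holds (83 ≥ 81.24).
High-quality type: signal → 117 − 12.0 × 2.4 = 88.2; deviate to 0 → 83. IC holds (88.2 ≥ 83).
2 of 2 constraints hold, so this is a separating equilibrium.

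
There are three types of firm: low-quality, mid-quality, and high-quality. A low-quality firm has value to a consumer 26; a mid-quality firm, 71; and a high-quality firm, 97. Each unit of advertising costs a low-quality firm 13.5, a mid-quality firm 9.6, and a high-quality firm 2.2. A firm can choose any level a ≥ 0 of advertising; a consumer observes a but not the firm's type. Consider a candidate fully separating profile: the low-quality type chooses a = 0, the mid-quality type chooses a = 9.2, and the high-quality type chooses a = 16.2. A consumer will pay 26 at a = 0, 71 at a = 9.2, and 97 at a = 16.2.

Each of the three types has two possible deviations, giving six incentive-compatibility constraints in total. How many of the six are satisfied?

Mid-quality (own payoff 71 − 9.6×9.2 = -17.32): to a=0 gives 26 → profitable ✗; to a=16.2 gives 97 − 9.6×16.2 = -58.52 → no gain ✓.
High-quality (own payoff 97 − 2.2×16.2 = 61.36): to a=0 gives 26 → no gain ✓; to a=9.2 gives 71 − 2.2×9.2 = 50.76 → no gain ✓.
Low-quality (own payoff 26): to a=9.2 gives 71 − 13.5×9.2 = -53.2 → no gain ✓; to a=16.2 gives 97 − 13.5×16.2 = -121.7 → no gain ✓.
5 of the 6 constraints hold; not an equilibrium.

5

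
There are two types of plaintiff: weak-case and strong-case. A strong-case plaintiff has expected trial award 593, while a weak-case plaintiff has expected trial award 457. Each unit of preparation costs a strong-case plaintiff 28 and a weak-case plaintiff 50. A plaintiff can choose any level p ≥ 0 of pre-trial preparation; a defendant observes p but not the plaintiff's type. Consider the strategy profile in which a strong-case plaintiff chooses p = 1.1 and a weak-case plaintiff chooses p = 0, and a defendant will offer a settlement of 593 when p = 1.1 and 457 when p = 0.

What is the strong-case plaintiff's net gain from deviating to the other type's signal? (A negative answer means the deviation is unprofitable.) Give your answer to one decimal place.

Playing p = 1.1 the strong-case plaintiff receives 593 − 28 × 1.1 = 562.2.
Deviating to p = 0 yields 457 instead.
Gain from deviating: 457 − 562.2 = -105.2.
The gain is negative, so the strong-case type's incentive-compatibility constraint is satisfied.

-105.2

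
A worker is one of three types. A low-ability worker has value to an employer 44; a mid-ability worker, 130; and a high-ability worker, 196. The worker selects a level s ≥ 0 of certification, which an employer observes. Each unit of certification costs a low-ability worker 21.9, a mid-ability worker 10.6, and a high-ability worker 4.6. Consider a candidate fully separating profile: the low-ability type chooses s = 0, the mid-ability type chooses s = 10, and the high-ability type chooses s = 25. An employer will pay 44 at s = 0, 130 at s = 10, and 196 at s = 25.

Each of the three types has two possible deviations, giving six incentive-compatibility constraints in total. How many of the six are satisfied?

4

High-ability (own payoff 196 − 4.6×25 = 81): to s=0 gives 44 → no gain ✓; to s=10 gives 130 − 4.6×10 = 84 → profitable ✗.
Mid-ability (own payoff 130 − 10.6×10 = 24): to s=0 gives 44 → profitable ✗; to s=25 gives 196 − 10.6×25 = -69 → no gain ✓.
Low-ability (own payoff 44): to s=10 gives 130 − 21.9×10 = -89 → no gain ✓; to s=25 gives 196 − 21.9×25 = -351.5 → no gain ✓.
4 of the 6 constraints hold; not an equilibrium.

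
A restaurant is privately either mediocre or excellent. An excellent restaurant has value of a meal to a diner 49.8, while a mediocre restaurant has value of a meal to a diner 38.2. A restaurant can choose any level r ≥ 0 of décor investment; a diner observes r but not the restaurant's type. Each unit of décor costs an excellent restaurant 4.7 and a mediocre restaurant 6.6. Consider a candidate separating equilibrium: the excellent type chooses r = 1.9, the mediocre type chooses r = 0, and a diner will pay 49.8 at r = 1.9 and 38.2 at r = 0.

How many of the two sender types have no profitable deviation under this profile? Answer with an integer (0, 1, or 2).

Excellent type: signal → 49.8 − 4.7 × 1.9 = 40.87; deviate to 0 → 38.2. IC holds (40.87 ≥ 38.2).
Mediocre type: stay at 0 → 38.2; mimic → 49.8 − 6.6 × 1.9 = 37.26. IC holds (38.2 ≥ 37.26).
2 of 2 constraints hold, so this is a separating equilibrium.

2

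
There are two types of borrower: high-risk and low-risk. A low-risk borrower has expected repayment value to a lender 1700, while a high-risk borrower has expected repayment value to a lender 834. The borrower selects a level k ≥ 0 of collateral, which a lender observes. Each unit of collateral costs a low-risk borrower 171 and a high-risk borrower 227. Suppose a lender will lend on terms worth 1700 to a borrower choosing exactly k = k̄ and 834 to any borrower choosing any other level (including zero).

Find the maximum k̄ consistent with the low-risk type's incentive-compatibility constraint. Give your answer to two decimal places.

Choosing k̄ yields the low-risk type 1700 − 171·k̄; choosing zero yields 834.
The low-risk type is indifferent at 1700 − 171·k̄ = 834, i.e. k̄ = (1700 − 834) / 171 ≈ 5.06.
For any k̄ above 5.06 the low-risk type would rather pool at zero, so separation collapses.

5.06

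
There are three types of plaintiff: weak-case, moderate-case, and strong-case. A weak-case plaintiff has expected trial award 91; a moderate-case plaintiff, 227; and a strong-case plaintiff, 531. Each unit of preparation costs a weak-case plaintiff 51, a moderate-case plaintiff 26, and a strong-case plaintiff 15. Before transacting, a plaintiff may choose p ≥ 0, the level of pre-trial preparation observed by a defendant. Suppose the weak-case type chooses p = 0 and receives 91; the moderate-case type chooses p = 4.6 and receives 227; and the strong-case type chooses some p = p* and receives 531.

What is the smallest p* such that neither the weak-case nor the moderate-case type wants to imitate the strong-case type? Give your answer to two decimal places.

Moderate-case type (on-path payoff 227 − 26×4.6 = 107.4) won't mimic when 107.4 ≥ 531 − 26·p*, i.e. p* ≥ 16.29.
Weak-case type (on-path payoff 91) won't mimic when 91 ≥ 531 − 51·p*, i.e. p* ≥ 8.63.
Both must hold, so p* = max(8.63, 16.29) = 16.29. The moderate-case type's constraint binds.

16.29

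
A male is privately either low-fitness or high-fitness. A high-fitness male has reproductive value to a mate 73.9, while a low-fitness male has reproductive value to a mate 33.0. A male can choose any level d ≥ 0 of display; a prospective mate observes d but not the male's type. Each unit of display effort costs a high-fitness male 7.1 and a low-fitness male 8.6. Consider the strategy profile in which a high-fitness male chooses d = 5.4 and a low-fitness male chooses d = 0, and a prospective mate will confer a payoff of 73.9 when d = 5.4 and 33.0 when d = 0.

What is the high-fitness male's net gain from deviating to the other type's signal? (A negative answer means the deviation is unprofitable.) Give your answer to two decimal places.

-2.56

Playing d = 5.4 the high-fitness male receives 73.9 − 7.1 × 5.4 = 35.56.
Deviating to d = 0 yields 33.0 instead.
Gain from deviating: 33.0 − 35.56 = -2.56.
The gain is negative, so the high-fitness type's incentive-compatibility constraint is satisfied.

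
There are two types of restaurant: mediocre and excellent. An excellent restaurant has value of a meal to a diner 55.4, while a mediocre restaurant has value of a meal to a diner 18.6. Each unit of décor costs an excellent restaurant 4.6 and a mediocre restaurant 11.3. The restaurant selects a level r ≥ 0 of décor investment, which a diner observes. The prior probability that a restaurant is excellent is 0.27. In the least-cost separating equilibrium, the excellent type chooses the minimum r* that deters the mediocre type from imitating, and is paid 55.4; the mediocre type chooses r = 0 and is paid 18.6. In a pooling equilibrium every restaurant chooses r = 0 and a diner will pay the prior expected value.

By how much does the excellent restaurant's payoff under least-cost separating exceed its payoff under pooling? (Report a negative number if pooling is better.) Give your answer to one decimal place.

11.9

Least-cost separating signal: r* solves 18.6 = 55.4 − 11.3·r*, so r* = (55.4 − 18.6)/11.3 ≈ 3.2566.
Excellent type's separating payoff: 55.4 − 4.6 × r* = 55.4 − 4.6 × (55.4 − 18.6)/11.3 = 55.4 − 169.28/11.3 ≈ 40.419.
Pooling payoff: 0.27 × 55.4 + 0.73 × 18.6 = 28.536.
Difference: 40.419 − 28.536 = 11.883, i.e. 11.9 to one decimal place.
The excellent type prefers to separate.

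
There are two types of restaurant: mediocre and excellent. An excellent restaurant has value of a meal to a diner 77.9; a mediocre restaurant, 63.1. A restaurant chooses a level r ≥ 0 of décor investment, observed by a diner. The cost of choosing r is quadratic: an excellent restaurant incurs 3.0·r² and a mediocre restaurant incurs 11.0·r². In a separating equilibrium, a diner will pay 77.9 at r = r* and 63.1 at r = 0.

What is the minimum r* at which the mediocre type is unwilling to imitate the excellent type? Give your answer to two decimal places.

1.16

The mediocre type at r = 0 receives 63.1; imitating at r* yields 77.9 − 11.0·r*².
Indifference: 63.1 = 77.9 − 11.0·r*², so r*² = (77.9 − 63.1) / 11.0 ≈ 1.3455.
r* = √1.3455 ≈ 1.16.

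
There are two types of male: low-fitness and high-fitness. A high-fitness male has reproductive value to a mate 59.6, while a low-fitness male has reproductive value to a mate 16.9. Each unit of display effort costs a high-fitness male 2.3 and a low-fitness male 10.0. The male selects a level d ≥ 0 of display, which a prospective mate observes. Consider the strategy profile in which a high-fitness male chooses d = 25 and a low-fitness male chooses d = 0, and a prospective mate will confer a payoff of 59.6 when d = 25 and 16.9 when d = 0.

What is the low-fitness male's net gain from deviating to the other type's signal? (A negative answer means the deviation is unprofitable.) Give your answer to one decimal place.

Playing d = 0 the low-fitness male receives 16.9.
Deviating to d = 25 brings payment 59.6 at cost 10.0 × 25 = 250, netting -190.4.
Gain from deviating: -190.4 − 16.9 = -207.3.
The gain is negative, so the low-fitness type's incentive-compatibility constraint is satisfied.

-207.3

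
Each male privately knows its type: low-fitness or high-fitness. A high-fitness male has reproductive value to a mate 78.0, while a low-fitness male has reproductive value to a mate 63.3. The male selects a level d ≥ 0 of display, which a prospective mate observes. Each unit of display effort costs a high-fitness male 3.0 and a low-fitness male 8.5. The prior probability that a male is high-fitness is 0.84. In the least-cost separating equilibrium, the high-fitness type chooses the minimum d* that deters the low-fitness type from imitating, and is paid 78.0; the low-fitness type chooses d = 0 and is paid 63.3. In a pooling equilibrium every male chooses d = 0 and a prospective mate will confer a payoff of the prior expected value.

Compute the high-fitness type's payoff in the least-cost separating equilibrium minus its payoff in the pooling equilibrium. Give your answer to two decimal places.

-2.84

Least-cost separating signal: d* solves 63.3 = 78.0 − 8.5·d*, so d* = (78.0 − 63.3)/8.5 ≈ 1.7294.
High-fitness type's separating payoff: 78.0 − 3.0 × d* = 78.0 − 3.0 × (78.0 − 63.3)/8.5 = 78.0 − 44.1/8.5 ≈ 72.8118.
Pooling payoff: 0.84 × 78.0 + 0.16 × 63.3 = 75.648.
Difference: 72.8118 − 75.648 = -2.8362, i.e. -2.84 to two decimal places.
The high-fitness type would prefer the pooling outcome.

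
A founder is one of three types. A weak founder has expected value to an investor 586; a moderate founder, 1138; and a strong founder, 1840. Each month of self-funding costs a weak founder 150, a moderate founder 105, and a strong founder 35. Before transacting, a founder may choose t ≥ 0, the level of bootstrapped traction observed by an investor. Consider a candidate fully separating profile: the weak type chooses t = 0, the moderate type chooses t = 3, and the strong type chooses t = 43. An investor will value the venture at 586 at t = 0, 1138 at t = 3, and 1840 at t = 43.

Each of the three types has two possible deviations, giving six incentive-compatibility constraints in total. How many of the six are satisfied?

Moderate (own payoff 1138 − 105×3 = 823): to t=0 gives 586 → no gain ✓; to t=43 gives 1840 − 105×43 = -2675 → no gain ✓.
Strong (own payoff 1840 − 35×43 = 335): to t=0 gives 586 → profitable ✗; to t=3 gives 1138 − 35×3 = 1033 → profitable ✗.
Weak (own payoff 586): to t=3 gives 1138 − 150×3 = 688 → profitable ✗; to t=43 gives 1840 − 150×43 = -4610 → no gain ✓.
3 of the 6 constraints hold; not an equilibrium.

3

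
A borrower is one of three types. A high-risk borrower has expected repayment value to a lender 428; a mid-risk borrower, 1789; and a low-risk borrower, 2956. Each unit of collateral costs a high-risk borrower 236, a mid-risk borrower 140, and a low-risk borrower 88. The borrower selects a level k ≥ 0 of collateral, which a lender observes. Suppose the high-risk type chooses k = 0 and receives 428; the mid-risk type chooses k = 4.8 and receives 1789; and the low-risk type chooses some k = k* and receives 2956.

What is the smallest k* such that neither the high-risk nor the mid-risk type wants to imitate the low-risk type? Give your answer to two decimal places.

13.14

Mid-risk type (on-path payoff 1789 − 140×4.8 = 1117) won't mimic when 1117 ≥ 2956 − 140·k*, i.e. k* ≥ 13.14.
High-risk type (on-path payoff 428) won't mimic when 428 ≥ 2956 − 236·k*, i.e. k* ≥ 10.71.
Both must hold, so k* = max(10.71, 13.14) = 13.14. The mid-risk type's constraint binds.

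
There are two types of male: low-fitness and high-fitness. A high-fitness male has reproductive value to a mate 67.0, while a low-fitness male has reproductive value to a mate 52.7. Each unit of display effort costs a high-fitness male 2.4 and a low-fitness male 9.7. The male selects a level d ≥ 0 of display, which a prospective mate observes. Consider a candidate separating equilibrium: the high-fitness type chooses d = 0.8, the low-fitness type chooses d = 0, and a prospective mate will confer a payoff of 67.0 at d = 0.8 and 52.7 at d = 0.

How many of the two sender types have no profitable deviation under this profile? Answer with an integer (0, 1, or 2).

High-fitness type: signal → 67.0 − 2.4 × 0.8 = 65.08; deviate to 0 → 52.7. IC holds (65.08 ≥ 52.7).
Low-fitness type: stay at 0 → 52.7; mimic → 67.0 − 9.7 × 0.8 = 59.24. IC fails (52.7 < 59.24).
1 of 2 constraints hold, so this profile is not an equilibrium.

1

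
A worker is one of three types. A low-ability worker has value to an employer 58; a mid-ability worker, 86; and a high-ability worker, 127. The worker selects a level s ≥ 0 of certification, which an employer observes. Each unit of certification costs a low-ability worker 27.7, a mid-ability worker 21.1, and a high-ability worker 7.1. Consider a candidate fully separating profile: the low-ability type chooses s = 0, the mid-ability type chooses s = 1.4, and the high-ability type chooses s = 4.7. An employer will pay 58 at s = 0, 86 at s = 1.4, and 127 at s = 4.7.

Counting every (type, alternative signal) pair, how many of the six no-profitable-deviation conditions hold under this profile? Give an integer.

High-ability (own payoff 127 − 7.1×4.7 = 93.63): to s=0 gives 58 → no gain ✓; to s=1.4 gives 86 − 7.1×1.4 = 76.06 → no gain ✓.
Mid-ability (own payoff 86 − 21.1×1.4 = 56.46): to s=0 gives 58 → profitable ✗; to s=4.7 gives 127 − 21.1×4.7 = 27.83 → no gain ✓.
Low-ability (own payoff 58): to s=1.4 gives 86 − 27.7×1.4 = 47.22 → no gain ✓; to s=4.7 gives 127 − 27.7×4.7 = -3.19 → no gain ✓.
5 of the 6 constraints hold; not an equilibrium.

5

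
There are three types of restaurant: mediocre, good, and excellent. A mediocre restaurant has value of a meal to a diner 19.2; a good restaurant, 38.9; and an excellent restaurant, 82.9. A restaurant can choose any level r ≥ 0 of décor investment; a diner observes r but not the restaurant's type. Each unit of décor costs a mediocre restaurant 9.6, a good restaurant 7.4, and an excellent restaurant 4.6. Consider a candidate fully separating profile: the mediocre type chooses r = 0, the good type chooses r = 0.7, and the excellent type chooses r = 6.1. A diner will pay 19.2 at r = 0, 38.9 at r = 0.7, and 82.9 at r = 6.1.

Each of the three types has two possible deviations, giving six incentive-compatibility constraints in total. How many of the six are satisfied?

Good (own payoff 38.9 − 7.4×0.7 = 33.72): to r=0 gives 19.2 → no gain ✓; to r=6.1 gives 82.9 − 7.4×6.1 = 37.76 → profitable ✗.
Excellent (own payoff 82.9 − 4.6×6.1 = 54.84): to r=0 gives 19.2 → no gain ✓; to r=0.7 gives 38.9 − 4.6×0.7 = 35.68 → no gain ✓.
Mediocre (own payoff 19.2): to r=0.7 gives 38.9 − 9.6×0.7 = 32.18 → profitable ✗; to r=6.1 gives 82.9 − 9.6×6.1 = 24.34 → profitable ✗.
3 of the 6 constraints hold; not an equilibrium.

3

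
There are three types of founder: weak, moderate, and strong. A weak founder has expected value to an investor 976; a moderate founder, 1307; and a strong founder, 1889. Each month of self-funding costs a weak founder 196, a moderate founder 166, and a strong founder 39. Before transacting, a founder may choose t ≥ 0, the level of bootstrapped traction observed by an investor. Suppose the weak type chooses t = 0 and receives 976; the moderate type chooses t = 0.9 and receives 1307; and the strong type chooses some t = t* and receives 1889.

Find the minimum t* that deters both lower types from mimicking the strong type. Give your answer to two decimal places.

4.66

Moderate type (on-path payoff 1307 − 166×0.9 = 1157.6) won't mimic when 1157.6 ≥ 1889 − 166·t*, i.e. t* ≥ 4.41.
Weak type (on-path payoff 976) won't mimic when 976 ≥ 1889 − 196·t*, i.e. t* ≥ 4.66.
Both must hold, so t* = max(4.66, 4.41) = 4.66. The weak type's constraint binds.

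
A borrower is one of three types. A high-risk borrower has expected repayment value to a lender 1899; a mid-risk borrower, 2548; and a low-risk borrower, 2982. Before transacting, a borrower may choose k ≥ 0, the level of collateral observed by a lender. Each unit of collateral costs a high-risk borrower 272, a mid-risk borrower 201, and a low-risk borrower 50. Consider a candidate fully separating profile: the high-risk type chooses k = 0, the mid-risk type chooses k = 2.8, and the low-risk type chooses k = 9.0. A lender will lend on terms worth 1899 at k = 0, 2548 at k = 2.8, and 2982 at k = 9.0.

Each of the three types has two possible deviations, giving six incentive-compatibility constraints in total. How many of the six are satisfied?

6

Low-risk (own payoff 2982 − 50×9.0 = 2532): to k=0 gives 1899 → no gain ✓; to k=2.8 gives 2548 − 50×2.8 = 2408 → no gain ✓.
High-risk (own payoff 1899): to k=2.8 gives 2548 − 272×2.8 = 1786.4 → no gain ✓; to k=9.0 gives 2982 − 272×9.0 = 534 → no gain ✓.
Mid-risk (own payoff 2548 − 201×2.8 = 1985.2): to k=0 gives 1899 → no gain ✓; to k=9.0 gives 2982 − 201×9.0 = 1173 → no gain ✓.
6 of the 6 constraints hold; this profile is a separating equilibrium.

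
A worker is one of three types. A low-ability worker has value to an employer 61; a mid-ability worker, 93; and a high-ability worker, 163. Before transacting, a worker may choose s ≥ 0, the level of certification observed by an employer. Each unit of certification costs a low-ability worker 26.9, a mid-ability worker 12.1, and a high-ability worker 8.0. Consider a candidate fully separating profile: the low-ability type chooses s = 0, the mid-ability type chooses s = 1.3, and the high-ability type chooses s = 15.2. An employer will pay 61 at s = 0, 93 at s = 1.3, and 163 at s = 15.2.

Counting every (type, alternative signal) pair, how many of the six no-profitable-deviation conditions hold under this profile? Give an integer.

4

Low-ability (own payoff 61): to s=1.3 gives 93 − 26.9×1.3 = 58.03 → no gain ✓; to s=15.2 gives 163 − 26.9×15.2 = -245.88 → no gain ✓.
High-ability (own payoff 163 − 8.0×15.2 = 41.4): to s=0 gives 61 → profitable ✗; to s=1.3 gives 93 − 8.0×1.3 = 82.6 → profitable ✗.
Mid-ability (own payoff 93 − 12.1×1.3 = 77.27): to s=0 gives 61 → no gain ✓; to s=15.2 gives 163 − 12.1×15.2 = -20.92 → no gain ✓.
4 of the 6 constraints hold; not an equilibrium.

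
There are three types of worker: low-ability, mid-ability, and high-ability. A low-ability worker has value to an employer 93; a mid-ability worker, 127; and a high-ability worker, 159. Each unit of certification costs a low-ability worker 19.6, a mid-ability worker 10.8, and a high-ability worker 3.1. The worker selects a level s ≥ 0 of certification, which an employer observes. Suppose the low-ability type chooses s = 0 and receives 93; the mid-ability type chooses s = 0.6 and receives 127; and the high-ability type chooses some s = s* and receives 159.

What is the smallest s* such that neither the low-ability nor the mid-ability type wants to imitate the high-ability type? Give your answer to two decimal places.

3.56

Low-ability type (on-path payoff 93) won't mimic when 93 ≥ 159 − 19.6·s*, i.e. s* ≥ 3.37.
Mid-ability type (on-path payoff 127 − 10.8×0.6 = 120.52) won't mimic when 120.52 ≥ 159 − 10.8·s*, i.e. s* ≥ 3.56.
Both must hold, so s* = max(3.37, 3.56) = 3.56. The mid-ability type's constraint binds.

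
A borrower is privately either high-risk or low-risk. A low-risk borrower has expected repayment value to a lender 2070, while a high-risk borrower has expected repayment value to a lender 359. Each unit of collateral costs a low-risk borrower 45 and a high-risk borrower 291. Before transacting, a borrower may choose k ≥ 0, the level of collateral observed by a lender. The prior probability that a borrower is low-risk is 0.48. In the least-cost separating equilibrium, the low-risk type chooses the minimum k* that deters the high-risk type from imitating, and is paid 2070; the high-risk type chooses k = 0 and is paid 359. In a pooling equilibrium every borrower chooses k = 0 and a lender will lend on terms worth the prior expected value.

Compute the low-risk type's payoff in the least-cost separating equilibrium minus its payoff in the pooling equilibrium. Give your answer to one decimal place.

625.1

Least-cost separating signal: k* solves 359 = 2070 − 291·k*, so k* = (2070 − 359)/291 ≈ 5.8797.
Low-risk type's separating payoff: 2070 − 45 × k* = 2070 − 45 × (2070 − 359)/291 = 2070 − 76995/291 ≈ 1805.412.
Pooling payoff: 0.48 × 2070 + 0.52 × 359 = 1180.28.
Difference: 1805.412 − 1180.28 = 625.132, i.e. 625.1 to one decimal place.
The low-risk type prefers to separate.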